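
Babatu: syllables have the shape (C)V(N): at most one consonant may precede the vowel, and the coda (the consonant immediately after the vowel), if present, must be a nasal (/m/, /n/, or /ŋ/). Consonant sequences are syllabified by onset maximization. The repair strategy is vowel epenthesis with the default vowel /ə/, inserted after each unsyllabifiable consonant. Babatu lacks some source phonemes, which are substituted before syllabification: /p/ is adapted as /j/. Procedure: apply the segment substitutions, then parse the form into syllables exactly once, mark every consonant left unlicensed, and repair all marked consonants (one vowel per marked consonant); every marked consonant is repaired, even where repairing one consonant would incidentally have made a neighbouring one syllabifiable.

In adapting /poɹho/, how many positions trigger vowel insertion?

After substitution the input is /joɹho/.
The unsyllabifiable consonants are /ɹ/; each receives one epenthetic vowel.

1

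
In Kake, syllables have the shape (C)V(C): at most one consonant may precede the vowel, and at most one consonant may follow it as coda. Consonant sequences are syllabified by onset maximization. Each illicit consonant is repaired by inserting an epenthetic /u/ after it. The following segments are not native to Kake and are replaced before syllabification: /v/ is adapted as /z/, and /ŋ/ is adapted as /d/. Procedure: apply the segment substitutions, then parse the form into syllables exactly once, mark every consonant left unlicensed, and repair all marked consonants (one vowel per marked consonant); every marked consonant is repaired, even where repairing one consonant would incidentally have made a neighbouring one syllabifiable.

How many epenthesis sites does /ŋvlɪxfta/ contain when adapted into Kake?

3

After substitution the input is /dzlɪxfta/.
The unsyllabifiable consonants are /d/, /z/, /f/; each receives one epenthetic vowel.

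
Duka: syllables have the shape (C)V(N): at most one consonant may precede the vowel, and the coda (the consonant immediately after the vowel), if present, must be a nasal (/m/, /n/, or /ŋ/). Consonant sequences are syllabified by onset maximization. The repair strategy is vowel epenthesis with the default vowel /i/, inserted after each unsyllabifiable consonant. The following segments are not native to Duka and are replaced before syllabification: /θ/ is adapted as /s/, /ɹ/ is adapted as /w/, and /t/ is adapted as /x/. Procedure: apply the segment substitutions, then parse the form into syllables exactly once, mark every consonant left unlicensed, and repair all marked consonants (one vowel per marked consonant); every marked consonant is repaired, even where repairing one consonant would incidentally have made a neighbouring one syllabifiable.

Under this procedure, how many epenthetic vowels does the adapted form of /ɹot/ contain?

After substitution the input is /wox/.
The unsyllabifiable consonants are /x/; each receives one epenthetic vowel.

1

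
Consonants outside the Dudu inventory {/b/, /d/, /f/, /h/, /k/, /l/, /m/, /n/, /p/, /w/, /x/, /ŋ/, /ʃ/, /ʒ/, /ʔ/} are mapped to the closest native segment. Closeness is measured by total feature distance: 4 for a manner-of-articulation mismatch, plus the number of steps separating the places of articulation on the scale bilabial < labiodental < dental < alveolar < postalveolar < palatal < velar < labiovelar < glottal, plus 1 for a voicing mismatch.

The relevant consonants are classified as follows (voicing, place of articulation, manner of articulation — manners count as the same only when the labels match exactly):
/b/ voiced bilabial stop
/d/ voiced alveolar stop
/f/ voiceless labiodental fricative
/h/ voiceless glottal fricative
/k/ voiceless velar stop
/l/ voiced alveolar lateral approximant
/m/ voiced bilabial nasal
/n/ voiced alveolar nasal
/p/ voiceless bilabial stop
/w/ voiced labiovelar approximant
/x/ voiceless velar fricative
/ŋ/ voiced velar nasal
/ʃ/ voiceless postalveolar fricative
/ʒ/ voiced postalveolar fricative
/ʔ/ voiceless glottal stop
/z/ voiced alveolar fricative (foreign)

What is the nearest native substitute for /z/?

ʒ

/ʒ/ is closest: same manner (fricative), place distance 1 (alveolar→postalveolar), same voicing; total 1. Next closest is /ʃ/ at distance 2.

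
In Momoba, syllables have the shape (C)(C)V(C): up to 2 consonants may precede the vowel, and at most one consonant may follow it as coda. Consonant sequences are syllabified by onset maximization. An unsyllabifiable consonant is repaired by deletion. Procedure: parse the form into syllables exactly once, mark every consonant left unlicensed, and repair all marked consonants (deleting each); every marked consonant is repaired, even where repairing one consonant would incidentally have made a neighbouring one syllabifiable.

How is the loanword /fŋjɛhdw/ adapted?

Under (C)(C)V(C), the unsyllabifiable consonants are /f/, /d/, /w/ (at most one coda consonant is licensed; onsets may contain at most 2 consonants).
Each unlicensed consonant is deleted: /f/, /d/, /w/.

ŋjɛh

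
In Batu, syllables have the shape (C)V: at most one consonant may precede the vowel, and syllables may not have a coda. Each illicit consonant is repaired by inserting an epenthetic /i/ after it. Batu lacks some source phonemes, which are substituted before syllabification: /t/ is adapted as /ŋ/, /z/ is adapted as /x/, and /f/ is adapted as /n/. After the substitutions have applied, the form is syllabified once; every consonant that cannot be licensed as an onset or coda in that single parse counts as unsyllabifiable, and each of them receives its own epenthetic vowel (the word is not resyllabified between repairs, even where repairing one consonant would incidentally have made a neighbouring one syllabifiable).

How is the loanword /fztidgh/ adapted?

nixiŋidigihi

Substitution: /f/ → /n/, /z/ → /x/, /t/ → /ŋ/, giving /nxŋidgh/.
The consonants /n/, /x/, /d/, /g/, /h/ cannot be parsed into a legal (C)V syllable (no codas are permitted; onsets are limited to one consonant).
Epenthesis after each stranded consonant: /n/ → /ni/, /x/ → /xi/, /d/ → /di/, /g/ → /gi/, /h/ → /hi/.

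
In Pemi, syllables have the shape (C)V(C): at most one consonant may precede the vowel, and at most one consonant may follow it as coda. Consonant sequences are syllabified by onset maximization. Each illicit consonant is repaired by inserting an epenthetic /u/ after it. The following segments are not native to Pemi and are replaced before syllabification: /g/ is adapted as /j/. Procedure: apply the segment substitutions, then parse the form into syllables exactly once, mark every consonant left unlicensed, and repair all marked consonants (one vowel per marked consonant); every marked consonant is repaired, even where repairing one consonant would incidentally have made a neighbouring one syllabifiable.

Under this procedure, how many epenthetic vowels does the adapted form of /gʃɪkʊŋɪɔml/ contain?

After substitution the input is /jʃɪkʊŋɪɔml/.
The unsyllabifiable consonants are /j/, /l/; each receives one epenthetic vowel.

2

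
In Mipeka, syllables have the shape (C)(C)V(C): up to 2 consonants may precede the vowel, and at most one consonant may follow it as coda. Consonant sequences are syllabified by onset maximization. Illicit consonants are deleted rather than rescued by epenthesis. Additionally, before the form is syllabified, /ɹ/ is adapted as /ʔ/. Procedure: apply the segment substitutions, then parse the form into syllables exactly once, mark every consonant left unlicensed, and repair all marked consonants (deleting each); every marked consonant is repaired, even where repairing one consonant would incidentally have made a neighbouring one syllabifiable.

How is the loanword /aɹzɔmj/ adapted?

aʔzɔm

Substitution: /ɹ/ → /ʔ/, giving /aʔzɔmj/.
Syllabifying with onset maximization leaves /j/ stranded (at most one coda consonant is licensed; onsets may contain at most 2 consonants).
Each unlicensed consonant is deleted: /j/.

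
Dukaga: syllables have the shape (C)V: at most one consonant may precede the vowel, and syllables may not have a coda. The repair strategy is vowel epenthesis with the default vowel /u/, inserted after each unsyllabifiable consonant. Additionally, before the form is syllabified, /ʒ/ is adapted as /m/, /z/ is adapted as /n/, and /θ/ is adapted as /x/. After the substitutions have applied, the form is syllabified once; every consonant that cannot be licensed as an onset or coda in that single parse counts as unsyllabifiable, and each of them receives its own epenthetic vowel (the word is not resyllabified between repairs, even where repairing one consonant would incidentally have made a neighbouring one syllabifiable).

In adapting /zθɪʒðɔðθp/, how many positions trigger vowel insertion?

5

After substitution the input is /nxɪmðɔðxp/.
The unsyllabifiable consonants are /n/, /m/, /ð/, /x/, /p/; each receives one epenthetic vowel.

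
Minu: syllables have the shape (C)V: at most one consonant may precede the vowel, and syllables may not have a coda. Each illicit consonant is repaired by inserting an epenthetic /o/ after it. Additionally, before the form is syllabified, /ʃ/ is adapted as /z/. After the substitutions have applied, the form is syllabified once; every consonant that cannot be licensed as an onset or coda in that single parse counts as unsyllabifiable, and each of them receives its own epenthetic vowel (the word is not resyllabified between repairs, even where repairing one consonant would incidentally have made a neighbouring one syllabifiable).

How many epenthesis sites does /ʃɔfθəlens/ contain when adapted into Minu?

3

After substitution the input is /zɔfθəlens/.
The unsyllabifiable consonants are /f/, /n/, /s/; each receives one epenthetic vowel.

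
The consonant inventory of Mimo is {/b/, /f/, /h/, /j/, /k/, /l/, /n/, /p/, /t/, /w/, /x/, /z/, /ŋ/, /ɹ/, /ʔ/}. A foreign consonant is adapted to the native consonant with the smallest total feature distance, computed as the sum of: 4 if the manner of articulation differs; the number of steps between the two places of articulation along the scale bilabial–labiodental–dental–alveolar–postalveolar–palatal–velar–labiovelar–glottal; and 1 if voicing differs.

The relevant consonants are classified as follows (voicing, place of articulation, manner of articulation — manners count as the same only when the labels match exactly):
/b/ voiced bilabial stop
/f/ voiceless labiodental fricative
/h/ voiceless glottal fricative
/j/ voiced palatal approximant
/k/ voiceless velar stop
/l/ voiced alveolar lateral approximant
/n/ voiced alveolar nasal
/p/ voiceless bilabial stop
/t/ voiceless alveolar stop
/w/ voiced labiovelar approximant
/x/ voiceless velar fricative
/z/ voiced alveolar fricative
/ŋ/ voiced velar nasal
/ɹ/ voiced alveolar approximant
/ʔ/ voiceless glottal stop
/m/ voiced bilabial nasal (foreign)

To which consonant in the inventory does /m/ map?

n

/n/ is closest: same manner (nasal), place distance 3 (bilabial→alveolar), same voicing; total 3. Next closest is /b/ at distance 4.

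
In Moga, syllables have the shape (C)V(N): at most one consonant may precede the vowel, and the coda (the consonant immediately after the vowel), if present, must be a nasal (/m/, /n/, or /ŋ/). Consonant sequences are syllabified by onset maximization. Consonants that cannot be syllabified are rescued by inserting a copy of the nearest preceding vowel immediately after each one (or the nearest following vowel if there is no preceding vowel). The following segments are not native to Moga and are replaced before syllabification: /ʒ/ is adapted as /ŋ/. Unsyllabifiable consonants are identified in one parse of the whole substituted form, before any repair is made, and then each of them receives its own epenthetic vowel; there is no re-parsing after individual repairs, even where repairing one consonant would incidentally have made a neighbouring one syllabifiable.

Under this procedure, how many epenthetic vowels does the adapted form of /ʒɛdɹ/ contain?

After substitution the input is /ŋɛdɹ/.
The unsyllabifiable consonants are /d/, /ɹ/; each receives one epenthetic vowel.

2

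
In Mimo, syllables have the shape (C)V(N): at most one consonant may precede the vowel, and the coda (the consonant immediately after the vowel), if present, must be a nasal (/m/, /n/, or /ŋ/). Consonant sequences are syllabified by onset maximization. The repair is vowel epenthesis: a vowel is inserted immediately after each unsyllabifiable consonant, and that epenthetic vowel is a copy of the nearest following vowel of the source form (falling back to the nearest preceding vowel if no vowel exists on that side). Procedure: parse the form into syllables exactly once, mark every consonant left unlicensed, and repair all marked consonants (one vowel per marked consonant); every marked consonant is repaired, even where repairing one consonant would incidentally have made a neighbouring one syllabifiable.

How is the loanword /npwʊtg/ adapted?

Under (C)V(N), the unsyllabifiable consonants are /n/, /p/, /t/, /g/ (only a nasal (/m/, /n/, or /ŋ/) is licensed in coda position; onsets are limited to one consonant).
Inserting the epenthetic vowel yields /n/ → /nʊ/, /p/ → /pʊ/, /t/ → /tʊ/, /g/ → /gʊ/.

nʊpʊwʊtʊgʊ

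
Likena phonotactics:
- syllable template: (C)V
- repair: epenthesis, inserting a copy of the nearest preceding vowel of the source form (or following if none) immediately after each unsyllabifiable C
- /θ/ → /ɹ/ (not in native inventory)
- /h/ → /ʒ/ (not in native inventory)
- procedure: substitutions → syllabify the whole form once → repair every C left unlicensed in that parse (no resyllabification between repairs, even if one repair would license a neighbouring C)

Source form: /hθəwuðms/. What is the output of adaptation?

ʒəɹəwuðumusu

Substitution: /h/ → /ʒ/, /θ/ → /ɹ/, giving /ʒɹəwuðms/.
Syllabifying with onset maximization leaves /ʒ/, /ð/, /m/, /s/ stranded (no codas are permitted; onsets are limited to one consonant).
Epenthesis after each stranded consonant: /ʒ/ → /ʒə/, /ð/ → /ðu/, /m/ → /mu/, /s/ → /su/.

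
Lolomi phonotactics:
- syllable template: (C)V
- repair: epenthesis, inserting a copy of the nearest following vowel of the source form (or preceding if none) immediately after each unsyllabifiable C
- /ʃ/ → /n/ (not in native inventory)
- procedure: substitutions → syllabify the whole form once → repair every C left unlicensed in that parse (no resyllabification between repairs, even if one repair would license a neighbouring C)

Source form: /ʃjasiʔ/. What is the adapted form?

Substitution: /ʃ/ → /n/, giving /njasiʔ/.
Under (C)V, the unsyllabifiable consonants are /n/, /ʔ/ (no codas are permitted; onsets are limited to one consonant).
Epenthesis after each stranded consonant: /n/ → /na/, /ʔ/ → /ʔi/.

najasiʔi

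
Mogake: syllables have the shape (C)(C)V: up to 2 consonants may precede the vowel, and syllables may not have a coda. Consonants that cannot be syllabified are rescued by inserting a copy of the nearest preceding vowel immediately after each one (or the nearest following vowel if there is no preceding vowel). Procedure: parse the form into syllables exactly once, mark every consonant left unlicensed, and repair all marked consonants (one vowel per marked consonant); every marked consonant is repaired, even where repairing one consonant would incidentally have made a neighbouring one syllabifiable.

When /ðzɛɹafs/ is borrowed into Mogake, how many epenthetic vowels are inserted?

2

The unsyllabifiable consonants are /f/, /s/; each receives one epenthetic vowel.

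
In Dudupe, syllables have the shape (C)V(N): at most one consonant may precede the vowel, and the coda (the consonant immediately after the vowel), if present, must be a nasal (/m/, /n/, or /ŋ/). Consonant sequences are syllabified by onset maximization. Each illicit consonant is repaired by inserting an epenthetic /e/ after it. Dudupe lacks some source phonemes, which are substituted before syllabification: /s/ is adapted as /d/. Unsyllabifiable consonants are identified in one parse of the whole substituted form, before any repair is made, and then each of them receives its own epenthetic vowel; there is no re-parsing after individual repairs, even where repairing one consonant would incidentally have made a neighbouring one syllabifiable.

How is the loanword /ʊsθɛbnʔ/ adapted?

ʊdeθɛbeneʔe

Substitution: /s/ → /d/, giving /ʊdθɛbnʔ/.
Syllabifying with onset maximization leaves /d/, /b/, /n/, /ʔ/ stranded (only a nasal (/m/, /n/, or /ŋ/) is licensed in coda position; onsets are limited to one consonant).
Inserting the epenthetic vowel yields /d/ → /de/, /b/ → /be/, /n/ → /ne/, /ʔ/ → /ʔe/.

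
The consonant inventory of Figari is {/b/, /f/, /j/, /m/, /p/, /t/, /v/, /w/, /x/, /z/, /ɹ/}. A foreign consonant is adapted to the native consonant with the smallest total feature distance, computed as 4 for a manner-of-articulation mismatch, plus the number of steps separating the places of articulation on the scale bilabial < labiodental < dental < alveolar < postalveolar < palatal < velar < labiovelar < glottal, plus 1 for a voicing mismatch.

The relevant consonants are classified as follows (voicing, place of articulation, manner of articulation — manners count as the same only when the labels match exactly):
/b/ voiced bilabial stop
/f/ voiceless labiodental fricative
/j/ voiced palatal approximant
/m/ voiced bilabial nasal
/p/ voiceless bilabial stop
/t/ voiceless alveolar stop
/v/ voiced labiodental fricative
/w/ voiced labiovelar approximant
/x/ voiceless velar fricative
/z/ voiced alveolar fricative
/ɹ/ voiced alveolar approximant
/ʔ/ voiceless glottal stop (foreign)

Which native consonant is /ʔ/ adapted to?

t

/t/ is closest: same manner (stop), place distance 5 (glottal→alveolar), same voicing; total 5. Next closest is /w/ at distance 6.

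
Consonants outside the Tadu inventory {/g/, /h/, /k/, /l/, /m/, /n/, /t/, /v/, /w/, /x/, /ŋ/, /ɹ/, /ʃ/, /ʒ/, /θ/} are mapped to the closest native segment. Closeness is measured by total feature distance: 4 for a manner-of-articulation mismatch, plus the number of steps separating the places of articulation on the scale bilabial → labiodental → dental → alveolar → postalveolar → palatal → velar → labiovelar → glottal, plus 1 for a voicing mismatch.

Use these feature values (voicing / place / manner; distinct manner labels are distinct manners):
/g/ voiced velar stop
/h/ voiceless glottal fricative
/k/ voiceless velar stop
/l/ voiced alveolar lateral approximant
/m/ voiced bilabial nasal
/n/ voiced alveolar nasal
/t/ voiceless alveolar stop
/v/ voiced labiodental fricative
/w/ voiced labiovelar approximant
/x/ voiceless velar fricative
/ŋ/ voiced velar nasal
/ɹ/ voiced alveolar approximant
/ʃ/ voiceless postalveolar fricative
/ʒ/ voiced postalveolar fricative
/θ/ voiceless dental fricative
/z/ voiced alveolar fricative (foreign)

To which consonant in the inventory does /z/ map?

ʒ

/ʒ/ is closest: same manner (fricative), place distance 1 (alveolar→postalveolar), same voicing; total 1. Next closest is /v/ at distance 2.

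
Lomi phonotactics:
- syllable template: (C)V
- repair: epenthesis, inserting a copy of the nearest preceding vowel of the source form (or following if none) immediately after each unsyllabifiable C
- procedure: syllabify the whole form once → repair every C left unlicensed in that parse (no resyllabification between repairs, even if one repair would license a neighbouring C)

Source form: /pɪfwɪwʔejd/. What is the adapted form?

pɪfɪwɪwɪʔejede

The consonants /f/, /w/, /j/, /d/ cannot be parsed into a legal (C)V syllable (no codas are permitted; onsets are limited to one consonant).
Inserting the epenthetic vowel yields /f/ → /fɪ/, /w/ → /wɪ/, /j/ → /je/, /d/ → /de/.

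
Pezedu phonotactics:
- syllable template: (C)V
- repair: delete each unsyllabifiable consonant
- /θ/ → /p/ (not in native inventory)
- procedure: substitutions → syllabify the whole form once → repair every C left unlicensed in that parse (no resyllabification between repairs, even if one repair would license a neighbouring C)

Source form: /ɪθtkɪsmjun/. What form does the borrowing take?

Substitution: /θ/ → /p/, giving /ɪptkɪsmjun/.
Under (C)V, the unsyllabifiable consonants are /p/, /t/, /s/, /m/, /n/ (no codas are permitted; onsets are limited to one consonant).
Each unlicensed consonant is deleted: /p/, /t/, /s/, /m/, /n/.

ɪkɪju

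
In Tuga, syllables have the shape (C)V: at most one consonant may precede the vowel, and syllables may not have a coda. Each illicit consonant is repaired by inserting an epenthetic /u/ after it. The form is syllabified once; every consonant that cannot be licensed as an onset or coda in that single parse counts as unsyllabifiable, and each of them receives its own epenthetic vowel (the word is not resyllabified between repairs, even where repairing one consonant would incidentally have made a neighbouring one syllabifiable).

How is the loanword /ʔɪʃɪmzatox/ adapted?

The consonants /m/, /x/ cannot be parsed into a legal (C)V syllable (no codas are permitted; onsets are limited to one consonant).
Each unlicensed consonant becomes the onset of a new syllable: /m/ → /mu/, /x/ → /xu/.

ʔɪʃɪmuzatoxu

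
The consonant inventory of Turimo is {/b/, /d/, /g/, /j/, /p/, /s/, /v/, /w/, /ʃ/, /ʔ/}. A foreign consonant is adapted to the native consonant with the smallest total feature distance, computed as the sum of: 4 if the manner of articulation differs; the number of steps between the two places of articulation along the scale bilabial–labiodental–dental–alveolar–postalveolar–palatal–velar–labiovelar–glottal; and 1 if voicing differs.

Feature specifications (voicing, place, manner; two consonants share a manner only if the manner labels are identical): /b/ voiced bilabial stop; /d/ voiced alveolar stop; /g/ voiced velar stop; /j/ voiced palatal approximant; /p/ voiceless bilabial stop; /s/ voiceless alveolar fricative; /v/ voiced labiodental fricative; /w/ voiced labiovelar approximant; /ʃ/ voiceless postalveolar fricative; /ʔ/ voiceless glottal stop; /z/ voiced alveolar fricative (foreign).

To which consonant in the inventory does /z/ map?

/s/ is closest: same manner (fricative), place distance 0 (alveolar→alveolar), voicing differs (+1); total 1. Next closest is /v/ at distance 2.

s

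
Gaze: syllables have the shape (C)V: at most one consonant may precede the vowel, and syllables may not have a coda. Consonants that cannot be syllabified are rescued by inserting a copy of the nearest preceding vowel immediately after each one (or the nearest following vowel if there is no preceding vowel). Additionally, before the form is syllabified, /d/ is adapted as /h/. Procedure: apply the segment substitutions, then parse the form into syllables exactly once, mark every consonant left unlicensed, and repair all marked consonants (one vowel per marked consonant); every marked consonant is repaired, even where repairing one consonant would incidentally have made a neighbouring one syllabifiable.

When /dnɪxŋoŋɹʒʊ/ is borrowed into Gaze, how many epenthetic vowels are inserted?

After substitution the input is /hnɪxŋoŋɹʒʊ/.
The unsyllabifiable consonants are /h/, /x/, /ŋ/, /ɹ/; each receives one epenthetic vowel.

4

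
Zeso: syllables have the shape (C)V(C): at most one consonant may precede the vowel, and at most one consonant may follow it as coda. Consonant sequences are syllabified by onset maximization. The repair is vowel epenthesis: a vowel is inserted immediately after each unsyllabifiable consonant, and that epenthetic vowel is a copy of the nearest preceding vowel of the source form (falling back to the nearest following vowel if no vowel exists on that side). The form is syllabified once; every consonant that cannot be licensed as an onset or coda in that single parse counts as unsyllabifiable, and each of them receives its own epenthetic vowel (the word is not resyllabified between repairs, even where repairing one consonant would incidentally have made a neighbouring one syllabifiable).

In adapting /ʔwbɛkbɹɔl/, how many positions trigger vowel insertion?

3

The unsyllabifiable consonants are /ʔ/, /w/, /b/; each receives one epenthetic vowel.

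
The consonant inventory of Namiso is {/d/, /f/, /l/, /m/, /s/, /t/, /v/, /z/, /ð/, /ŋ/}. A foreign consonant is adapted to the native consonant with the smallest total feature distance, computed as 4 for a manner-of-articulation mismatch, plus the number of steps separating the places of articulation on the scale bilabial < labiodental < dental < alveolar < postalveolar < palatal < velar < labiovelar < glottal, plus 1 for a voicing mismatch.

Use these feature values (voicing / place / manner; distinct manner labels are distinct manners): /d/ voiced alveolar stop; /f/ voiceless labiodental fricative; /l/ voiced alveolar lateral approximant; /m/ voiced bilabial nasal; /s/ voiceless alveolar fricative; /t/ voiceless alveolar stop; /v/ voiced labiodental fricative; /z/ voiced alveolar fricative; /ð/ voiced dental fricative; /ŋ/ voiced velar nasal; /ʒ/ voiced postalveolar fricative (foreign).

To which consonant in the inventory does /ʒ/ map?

z

/z/ is closest: same manner (fricative), place distance 1 (postalveolar→alveolar), same voicing; total 1. Next closest is /s/ at distance 2.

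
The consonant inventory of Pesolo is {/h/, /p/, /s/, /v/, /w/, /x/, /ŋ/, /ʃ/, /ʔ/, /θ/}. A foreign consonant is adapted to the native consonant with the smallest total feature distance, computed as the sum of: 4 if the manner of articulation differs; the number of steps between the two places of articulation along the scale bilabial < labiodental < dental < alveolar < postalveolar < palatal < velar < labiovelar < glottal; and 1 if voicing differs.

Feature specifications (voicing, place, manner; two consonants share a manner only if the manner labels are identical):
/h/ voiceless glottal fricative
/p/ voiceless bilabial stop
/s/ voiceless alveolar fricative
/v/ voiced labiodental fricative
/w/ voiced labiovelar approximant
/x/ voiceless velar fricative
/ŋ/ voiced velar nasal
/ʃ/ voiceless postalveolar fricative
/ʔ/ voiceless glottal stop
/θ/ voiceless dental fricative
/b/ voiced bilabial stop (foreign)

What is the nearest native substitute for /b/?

p

/p/ is closest: same manner (stop), place distance 0 (bilabial→bilabial), voicing differs (+1); total 1. Next closest is /v/ at distance 5.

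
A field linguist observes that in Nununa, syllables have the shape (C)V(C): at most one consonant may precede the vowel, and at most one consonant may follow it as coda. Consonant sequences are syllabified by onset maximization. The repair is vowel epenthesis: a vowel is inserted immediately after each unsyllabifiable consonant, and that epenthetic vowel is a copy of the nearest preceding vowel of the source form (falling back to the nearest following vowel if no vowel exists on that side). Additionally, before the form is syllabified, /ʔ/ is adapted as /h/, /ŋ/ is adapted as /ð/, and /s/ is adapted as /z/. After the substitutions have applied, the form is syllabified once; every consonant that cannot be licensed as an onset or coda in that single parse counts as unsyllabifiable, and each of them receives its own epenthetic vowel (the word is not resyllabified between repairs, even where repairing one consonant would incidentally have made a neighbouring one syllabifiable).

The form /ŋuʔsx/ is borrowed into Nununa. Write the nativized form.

ðuhzuxu

Substitution: /ŋ/ → /ð/, /ʔ/ → /h/, /s/ → /z/, giving /ðuhzx/.
Syllabifying with onset maximization leaves /z/, /x/ stranded (at most one coda consonant is licensed; onsets are limited to one consonant).
Epenthesis after each stranded consonant: /z/ → /zu/, /x/ → /xu/.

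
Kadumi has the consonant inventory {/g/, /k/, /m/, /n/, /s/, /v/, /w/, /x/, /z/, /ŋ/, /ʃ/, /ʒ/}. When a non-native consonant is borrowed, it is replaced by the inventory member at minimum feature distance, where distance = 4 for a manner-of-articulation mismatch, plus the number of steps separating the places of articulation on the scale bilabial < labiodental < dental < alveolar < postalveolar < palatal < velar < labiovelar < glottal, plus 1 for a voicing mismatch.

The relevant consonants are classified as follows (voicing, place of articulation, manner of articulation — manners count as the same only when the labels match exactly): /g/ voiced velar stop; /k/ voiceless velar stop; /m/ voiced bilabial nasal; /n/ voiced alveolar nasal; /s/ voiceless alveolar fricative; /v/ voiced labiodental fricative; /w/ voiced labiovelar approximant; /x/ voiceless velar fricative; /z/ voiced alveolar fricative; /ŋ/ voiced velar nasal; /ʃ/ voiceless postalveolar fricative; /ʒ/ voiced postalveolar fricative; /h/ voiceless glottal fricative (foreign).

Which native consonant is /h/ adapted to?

x

/x/ is closest: same manner (fricative), place distance 2 (glottal→velar), same voicing; total 2. Next closest is /ʃ/ at distance 4.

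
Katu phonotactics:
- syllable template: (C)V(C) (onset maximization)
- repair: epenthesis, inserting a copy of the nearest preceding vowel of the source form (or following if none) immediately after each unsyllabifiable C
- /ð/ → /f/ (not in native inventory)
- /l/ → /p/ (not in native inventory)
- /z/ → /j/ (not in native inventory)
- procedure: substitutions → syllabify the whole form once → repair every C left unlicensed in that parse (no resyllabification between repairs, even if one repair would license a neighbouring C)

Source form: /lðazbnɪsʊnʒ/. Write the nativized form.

Substitution: /l/ → /p/, /ð/ → /f/, /z/ → /j/, giving /pfajbnɪsʊnʒ/.
Syllabifying with onset maximization leaves /p/, /b/, /ʒ/ stranded (at most one coda consonant is licensed; onsets are limited to one consonant).
Inserting the epenthetic vowel yields /p/ → /pa/, /b/ → /ba/, /ʒ/ → /ʒʊ/.

pafajbanɪsʊnʒʊ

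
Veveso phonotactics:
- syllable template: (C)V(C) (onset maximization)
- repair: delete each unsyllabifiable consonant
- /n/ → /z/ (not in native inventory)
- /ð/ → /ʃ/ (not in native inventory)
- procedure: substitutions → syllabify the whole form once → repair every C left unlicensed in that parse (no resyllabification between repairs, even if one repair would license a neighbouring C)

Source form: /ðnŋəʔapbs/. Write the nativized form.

Substitution: /ð/ → /ʃ/, /n/ → /z/, giving /ʃzŋəʔapbs/.
The consonants /ʃ/, /z/, /b/, /s/ cannot be parsed into a legal (C)V(C) syllable (at most one coda consonant is licensed; onsets are limited to one consonant).
Deletion applies to /ʃ/, /z/, /b/, /s/.

ŋəʔap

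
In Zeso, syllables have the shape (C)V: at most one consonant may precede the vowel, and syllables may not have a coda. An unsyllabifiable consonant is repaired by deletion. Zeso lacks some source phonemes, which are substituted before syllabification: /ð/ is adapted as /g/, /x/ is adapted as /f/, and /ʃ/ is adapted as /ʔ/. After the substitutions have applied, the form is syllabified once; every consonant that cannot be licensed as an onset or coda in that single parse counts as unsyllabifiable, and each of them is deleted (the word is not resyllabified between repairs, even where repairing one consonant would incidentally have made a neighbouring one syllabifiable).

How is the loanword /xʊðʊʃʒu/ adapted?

fʊgʊʒu

Substitution: /x/ → /f/, /ð/ → /g/, /ʃ/ → /ʔ/, giving /fʊgʊʔʒu/.
The consonants /ʔ/ cannot be parsed into a legal (C)V syllable (no codas are permitted; onsets are limited to one consonant).
Each unlicensed consonant is deleted: /ʔ/.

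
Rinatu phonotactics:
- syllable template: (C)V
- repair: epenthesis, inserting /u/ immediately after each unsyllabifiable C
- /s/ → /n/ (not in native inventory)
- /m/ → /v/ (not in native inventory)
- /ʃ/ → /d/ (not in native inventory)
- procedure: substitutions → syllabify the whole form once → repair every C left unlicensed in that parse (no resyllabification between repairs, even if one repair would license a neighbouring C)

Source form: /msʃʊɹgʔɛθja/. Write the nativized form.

Substitution: /m/ → /v/, /s/ → /n/, /ʃ/ → /d/, giving /vndʊɹgʔɛθja/.
The consonants /v/, /n/, /ɹ/, /g/, /θ/ cannot be parsed into a legal (C)V syllable (no codas are permitted; onsets are limited to one consonant).
Epenthesis after each stranded consonant: /v/ → /vu/, /n/ → /nu/, /ɹ/ → /ɹu/, /g/ → /gu/, /θ/ → /θu/.

vunudʊɹuguʔɛθuja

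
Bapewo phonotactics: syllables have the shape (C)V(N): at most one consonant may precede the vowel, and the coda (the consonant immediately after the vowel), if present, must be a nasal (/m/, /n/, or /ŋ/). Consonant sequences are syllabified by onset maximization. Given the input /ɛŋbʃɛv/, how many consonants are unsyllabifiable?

The consonants /b/, /v/ cannot be parsed into a legal (C)V(N) syllable (only a nasal (/m/, /n/, or /ŋ/) is licensed in coda position; onsets are limited to one consonant).

2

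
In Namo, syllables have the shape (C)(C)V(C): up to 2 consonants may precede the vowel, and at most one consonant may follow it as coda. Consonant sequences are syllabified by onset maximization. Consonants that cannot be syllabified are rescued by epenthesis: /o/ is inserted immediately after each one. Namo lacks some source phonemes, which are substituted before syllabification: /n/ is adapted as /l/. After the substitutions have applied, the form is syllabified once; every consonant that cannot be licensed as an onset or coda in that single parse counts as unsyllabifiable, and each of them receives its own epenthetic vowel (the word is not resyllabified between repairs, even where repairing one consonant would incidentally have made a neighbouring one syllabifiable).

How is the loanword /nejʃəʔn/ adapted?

lejʃəʔlo

Substitution: /n/ → /l/, giving /lejʃəʔl/.
Under (C)(C)V(C), the unsyllabifiable consonants are /l/ (at most one coda consonant is licensed; onsets may contain at most 2 consonants).
Epenthesis after each stranded consonant: /l/ → /lo/.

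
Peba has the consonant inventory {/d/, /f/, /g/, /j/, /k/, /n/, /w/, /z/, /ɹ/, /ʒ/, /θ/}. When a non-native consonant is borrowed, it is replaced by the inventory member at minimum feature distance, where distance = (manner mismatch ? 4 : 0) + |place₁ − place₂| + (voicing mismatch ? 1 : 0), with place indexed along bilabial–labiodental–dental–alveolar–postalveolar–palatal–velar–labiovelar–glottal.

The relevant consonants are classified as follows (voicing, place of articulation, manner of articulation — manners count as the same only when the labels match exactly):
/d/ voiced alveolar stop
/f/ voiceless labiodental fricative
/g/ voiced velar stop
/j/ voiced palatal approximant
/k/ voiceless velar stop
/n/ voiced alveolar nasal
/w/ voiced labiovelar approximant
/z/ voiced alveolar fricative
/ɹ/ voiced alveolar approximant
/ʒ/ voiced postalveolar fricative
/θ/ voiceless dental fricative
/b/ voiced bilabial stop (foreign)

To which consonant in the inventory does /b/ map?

/d/ is closest: same manner (stop), place distance 3 (bilabial→alveolar), same voicing; total 3. Next closest is /f/ at distance 6.

d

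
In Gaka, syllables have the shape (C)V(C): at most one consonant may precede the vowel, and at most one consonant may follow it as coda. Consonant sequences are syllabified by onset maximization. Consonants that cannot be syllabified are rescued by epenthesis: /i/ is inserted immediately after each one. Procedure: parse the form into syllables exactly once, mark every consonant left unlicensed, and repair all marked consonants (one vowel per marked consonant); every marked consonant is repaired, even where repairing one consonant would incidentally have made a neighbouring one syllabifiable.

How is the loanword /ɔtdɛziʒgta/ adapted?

Syllabifying with onset maximization leaves /g/ stranded (at most one coda consonant is licensed; onsets are limited to one consonant).
Epenthesis after each stranded consonant: /g/ → /gi/.

ɔtdɛziʒgita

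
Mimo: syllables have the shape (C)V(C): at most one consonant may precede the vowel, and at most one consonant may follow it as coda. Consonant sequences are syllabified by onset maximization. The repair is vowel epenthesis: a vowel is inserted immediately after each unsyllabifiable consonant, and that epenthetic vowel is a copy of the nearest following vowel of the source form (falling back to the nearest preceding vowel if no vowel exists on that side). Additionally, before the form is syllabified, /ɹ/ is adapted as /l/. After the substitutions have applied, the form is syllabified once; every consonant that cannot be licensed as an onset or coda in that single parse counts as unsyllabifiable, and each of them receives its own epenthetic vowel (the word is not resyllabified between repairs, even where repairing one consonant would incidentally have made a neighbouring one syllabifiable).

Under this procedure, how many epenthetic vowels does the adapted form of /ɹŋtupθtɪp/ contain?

3

After substitution the input is /lŋtupθtɪp/.
The unsyllabifiable consonants are /l/, /ŋ/, /θ/; each receives one epenthetic vowel.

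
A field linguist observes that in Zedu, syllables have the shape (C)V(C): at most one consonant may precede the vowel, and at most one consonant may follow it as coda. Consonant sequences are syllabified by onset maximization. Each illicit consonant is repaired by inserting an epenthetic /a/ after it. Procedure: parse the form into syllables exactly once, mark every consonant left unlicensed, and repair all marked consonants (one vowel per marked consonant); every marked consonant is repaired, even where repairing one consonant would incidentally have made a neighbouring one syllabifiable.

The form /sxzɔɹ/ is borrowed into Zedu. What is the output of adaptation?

saxazɔɹ

Under (C)V(C), the unsyllabifiable consonants are /s/, /x/ (at most one coda consonant is licensed; onsets are limited to one consonant).
Inserting the epenthetic vowel yields /s/ → /sa/, /x/ → /xa/.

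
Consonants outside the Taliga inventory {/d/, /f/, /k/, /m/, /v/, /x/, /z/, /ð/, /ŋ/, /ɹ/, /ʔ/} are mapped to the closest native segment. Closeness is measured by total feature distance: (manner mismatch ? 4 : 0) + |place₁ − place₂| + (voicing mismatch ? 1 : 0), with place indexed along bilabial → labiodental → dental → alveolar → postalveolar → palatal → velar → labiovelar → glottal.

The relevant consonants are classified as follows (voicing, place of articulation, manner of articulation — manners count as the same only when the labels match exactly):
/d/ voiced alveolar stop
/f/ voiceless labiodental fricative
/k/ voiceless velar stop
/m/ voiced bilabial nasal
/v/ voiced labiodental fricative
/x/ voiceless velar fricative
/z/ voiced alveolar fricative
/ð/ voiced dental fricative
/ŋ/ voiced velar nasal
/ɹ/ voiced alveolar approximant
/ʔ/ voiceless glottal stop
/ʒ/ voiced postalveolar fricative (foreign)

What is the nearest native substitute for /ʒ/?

z

/z/ is closest: same manner (fricative), place distance 1 (postalveolar→alveolar), same voicing; total 1. Next closest is /ð/ at distance 2.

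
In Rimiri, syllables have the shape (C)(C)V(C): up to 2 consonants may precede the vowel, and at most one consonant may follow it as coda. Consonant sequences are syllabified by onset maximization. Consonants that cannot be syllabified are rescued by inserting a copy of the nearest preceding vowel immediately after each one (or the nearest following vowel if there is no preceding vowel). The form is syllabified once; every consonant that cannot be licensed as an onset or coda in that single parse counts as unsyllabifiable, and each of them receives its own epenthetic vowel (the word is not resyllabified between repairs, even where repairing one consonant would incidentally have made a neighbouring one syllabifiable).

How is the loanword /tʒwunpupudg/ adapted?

tuʒwunpupudgu

Under (C)(C)V(C), the unsyllabifiable consonants are /t/, /g/ (at most one coda consonant is licensed; onsets may contain at most 2 consonants).
Each unlicensed consonant becomes the onset of a new syllable: /t/ → /tu/, /g/ → /gu/.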